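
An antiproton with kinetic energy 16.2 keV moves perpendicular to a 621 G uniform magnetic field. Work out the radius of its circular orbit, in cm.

Convert the energy: K = 16.2 keV = 2.59×10^-15 J.
v = √(2K/m) = √(2·2.59×10^-15/1.67×10^-27) = 1.76×10^6 m/s.
r = mv/(qB) = (1.67×10^-27)(1.76×10^6) / [(1×1.60×10^-19)(0.0621)] = 0.296 m.

r ≈ 29.6 cm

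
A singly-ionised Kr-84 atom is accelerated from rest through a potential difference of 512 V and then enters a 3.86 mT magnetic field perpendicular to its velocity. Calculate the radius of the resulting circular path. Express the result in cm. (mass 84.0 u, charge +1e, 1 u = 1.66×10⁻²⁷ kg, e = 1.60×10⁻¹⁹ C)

r ≈ 774 cm

The kinetic energy gained is K = qV = (1×1.60×10^-19)(512) = 8.19×10^-17 J.
v = √(2K/m) = 3.43×10^4 m/s.
r = mv/(qB) = (1.39×10^-25)(3.43×10^4) / [(1×1.60×10^-19)(3.86×10^-3)] = 7.74 m.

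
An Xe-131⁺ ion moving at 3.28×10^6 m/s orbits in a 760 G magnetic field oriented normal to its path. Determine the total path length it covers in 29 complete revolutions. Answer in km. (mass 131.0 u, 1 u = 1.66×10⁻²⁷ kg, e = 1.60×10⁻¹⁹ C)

L ≈ 10.7 km

r = mv/(qB) = 58.7 m, so one revolution covers 2πr = 369 m.
In 29 revolutions: L = 29·2πr = 1.07×10^4 m.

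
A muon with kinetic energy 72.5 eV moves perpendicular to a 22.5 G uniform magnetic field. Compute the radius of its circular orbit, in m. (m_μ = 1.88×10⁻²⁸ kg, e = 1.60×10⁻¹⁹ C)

Convert the energy: K = 72.5 eV = 1.16×10^-17 J.
v = √(2K/m) = √(2·1.16×10^-17/1.88×10^-28) = 3.51×10^5 m/s.
r = mv/(qB) = (1.88×10^-28)(3.51×10^5) / [(1×1.60×10^-19)(2.25×10^-3)] = 0.183 m.

r ≈ 0.183 m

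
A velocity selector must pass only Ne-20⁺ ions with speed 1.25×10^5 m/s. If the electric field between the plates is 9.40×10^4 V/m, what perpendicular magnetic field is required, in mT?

B ≈ 752 mT

qE = qvB ⇒ B = E/v = (9.40×10^4) / (1.25×10^5) = 0.752 T.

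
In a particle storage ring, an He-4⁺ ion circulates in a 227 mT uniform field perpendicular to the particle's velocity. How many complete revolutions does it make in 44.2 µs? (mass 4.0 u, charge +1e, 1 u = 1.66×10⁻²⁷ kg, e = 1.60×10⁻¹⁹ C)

N = 38

T = 2πm/(qB) = 2π(6.64×10^-27) / [(1×1.60×10^-19)(0.227)] = 1.1487×10^-6 s.
N = t/T = 4.42×10^-5 / 1.1487×10^-6 ≈ 38.48, so 38 complete revolutions.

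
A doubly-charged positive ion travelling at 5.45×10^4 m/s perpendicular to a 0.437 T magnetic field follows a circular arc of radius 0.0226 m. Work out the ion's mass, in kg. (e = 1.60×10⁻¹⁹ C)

m ≈ 5.80×10^-26 kg

qvB = mv²/r ⇒ m = qBr/v.
m = (2×1.60×10^-19)(0.437)(0.0226) / (5.45×10^4) = 5.80×10^-26 kg.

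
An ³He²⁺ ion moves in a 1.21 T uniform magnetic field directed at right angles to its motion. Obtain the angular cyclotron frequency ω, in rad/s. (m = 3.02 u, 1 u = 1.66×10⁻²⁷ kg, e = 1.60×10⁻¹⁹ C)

ω = qB/m = (2×1.60×10^-19)(1.21) / (5.01×10^-27) = 7.72×10^7 rad/s.

ω ≈ 7.72×10^7 rad/s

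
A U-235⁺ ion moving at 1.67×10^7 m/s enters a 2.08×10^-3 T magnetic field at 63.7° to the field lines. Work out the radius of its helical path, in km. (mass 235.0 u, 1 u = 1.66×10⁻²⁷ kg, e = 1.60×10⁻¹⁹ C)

r ≈ 17.5 km

Only the perpendicular component v⊥ = v sin63.7° = 1.50×10^7 m/s is bent by the field.
r = m v⊥ /(qB) = (3.90×10^-25)(1.50×10^7) / [(1×1.60×10^-19)(2.08×10^-3)] = 1.75×10^4 m.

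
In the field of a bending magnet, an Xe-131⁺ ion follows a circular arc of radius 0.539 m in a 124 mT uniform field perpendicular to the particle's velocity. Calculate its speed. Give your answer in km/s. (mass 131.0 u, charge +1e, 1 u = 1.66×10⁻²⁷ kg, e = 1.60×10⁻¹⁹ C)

v ≈ 49.2 km/s

From qvB = mv²/r, v = qBr/m.
v = (1×1.60×10^-19)(0.124)(0.539) / (2.17×10^-25) = 4.92×10^4 m/s.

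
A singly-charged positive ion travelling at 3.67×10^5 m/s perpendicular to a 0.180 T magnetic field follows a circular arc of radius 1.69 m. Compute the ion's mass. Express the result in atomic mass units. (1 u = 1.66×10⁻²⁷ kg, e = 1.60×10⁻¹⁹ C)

qvB = mv²/r ⇒ m = qBr/v.
m = (1×1.60×10^-19)(0.180)(1.69) / (3.67×10^5) = 1.33×10^-25 kg = 79.9 u.

m ≈ 79.9 u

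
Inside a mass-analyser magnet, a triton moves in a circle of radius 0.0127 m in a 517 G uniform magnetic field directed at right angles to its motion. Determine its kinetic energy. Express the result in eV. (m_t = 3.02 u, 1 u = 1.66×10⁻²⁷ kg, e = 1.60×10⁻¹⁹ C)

v = qBr/m = (1×1.60×10^-19)(0.0517)(0.0127) / (5.01×10^-27) = 2.10×10^4 m/s.
K = ½mv² = 0.5·(5.01×10^-27)·(2.10×10^4)² = 1.10×10^-18 J = 6.88 eV.

K ≈ 6.88 eV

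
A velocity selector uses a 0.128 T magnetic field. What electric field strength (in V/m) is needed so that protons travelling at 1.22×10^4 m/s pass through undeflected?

qE = qvB ⇒ E = vB = (1.22×10^4)(0.128) = 1560 V/m.

E ≈ 1560 V/m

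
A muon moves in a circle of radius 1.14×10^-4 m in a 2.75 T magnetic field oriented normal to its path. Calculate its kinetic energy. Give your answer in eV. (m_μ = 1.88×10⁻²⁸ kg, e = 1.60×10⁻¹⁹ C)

K ≈ 41.8 eV

v = qBr/m = (1×1.60×10^-19)(2.75)(1.14×10^-4) / (1.88×10^-28) = 2.67×10^5 m/s.
K = ½mv² = 0.5·(1.88×10^-28)·(2.67×10^5)² = 6.69×10^-18 J = 41.8 eV.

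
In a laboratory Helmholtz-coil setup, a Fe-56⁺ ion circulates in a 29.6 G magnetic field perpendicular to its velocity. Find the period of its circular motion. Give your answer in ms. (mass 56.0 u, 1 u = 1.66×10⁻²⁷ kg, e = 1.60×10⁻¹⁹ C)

The cyclotron period is independent of speed: T = 2πm/(qB).
T = 2π(9.30×10^-26) / [(1×1.60×10^-19)(2.96×10^-3)] = 1.23×10^-3 s.

T ≈ 1.23 ms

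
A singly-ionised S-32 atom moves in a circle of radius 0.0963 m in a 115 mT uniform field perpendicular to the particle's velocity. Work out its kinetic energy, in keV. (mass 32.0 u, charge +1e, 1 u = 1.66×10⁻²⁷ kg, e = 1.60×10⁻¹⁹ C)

v = qBr/m = (1×1.60×10^-19)(0.115)(0.0963) / (5.31×10^-26) = 3.34×10^4 m/s.
K = ½mv² = 0.5·(5.31×10^-26)·(3.34×10^4)² = 2.96×10^-17 J = 0.185 keV.

K ≈ 0.185 keV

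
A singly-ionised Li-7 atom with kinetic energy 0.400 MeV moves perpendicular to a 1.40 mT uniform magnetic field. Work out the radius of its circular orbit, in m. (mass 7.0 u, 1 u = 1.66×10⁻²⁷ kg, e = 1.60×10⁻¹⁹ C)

r ≈ 172 m

Convert the energy: K = 0.400 MeV = 6.40×10^-14 J.
v = √(2K/m) = √(2·6.40×10^-14/1.16×10^-26) = 3.32×10^6 m/s.
r = mv/(qB) = (1.16×10^-26)(3.32×10^6) / [(1×1.60×10^-19)(1.40×10^-3)] = 172 m.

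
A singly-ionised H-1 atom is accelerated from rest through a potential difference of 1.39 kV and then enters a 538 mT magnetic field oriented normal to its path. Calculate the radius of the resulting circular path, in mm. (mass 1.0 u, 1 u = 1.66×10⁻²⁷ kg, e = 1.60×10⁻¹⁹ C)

r ≈ 9.98 mm

The kinetic energy gained is K = qV = (1×1.60×10^-19)(1390) = 2.22×10^-16 J.
v = √(2K/m) = 5.18×10^5 m/s.
r = mv/(qB) = (1.66×10^-27)(5.18×10^5) / [(1×1.60×10^-19)(0.538)] = 9.98×10^-3 m.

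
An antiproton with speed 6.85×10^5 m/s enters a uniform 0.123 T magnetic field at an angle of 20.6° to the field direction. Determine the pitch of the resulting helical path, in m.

The velocity component along B is v∥ = v cos20.6° = 6.41×10^5 m/s.
The cyclotron period T = 2πm/(qB) = 5.33×10^-7 s is set by m, q, B alone.
Pitch = v∥·T = (6.41×10^5)(5.33×10^-7) = 0.342 m.

pitch ≈ 0.342 m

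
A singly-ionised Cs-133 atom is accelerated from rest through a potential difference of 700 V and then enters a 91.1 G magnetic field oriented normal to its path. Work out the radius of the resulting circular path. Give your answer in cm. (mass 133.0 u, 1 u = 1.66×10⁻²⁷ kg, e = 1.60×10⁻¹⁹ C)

The kinetic energy gained is K = qV = (1×1.60×10^-19)(700) = 1.12×10^-16 J.
v = √(2K/m) = 3.19×10^4 m/s.
r = mv/(qB) = (2.21×10^-25)(3.19×10^4) / [(1×1.60×10^-19)(9.11×10^-3)] = 4.82 m.

r ≈ 482 cm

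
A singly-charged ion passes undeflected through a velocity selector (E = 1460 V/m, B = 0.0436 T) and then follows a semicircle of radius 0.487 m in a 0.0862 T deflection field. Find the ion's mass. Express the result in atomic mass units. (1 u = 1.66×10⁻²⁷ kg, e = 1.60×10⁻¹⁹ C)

m ≈ 121 u

v = E/B₁ = 3.35×10^4 m/s.
From r = mv/(qB₂), m = qB₂r/v = (1×1.60×10^-19)(0.0862)(0.487) / (3.35×10^4) = 2.01×10^-25 kg.
In atomic mass units: m = 2.01×10^-25 / 1.66×10^-27 = 121 u.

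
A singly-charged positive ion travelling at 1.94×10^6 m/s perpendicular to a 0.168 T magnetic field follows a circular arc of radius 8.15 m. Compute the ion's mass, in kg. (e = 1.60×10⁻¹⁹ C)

m ≈ 1.13×10^-25 kg

qvB = mv²/r ⇒ m = qBr/v.
m = (1×1.60×10^-19)(0.168)(8.15) / (1.94×10^6) = 1.13×10^-25 kg.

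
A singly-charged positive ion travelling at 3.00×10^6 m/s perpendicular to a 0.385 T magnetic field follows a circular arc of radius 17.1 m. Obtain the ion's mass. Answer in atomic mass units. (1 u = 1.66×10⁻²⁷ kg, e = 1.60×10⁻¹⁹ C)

m ≈ 212 u

qvB = mv²/r ⇒ m = qBr/v.
m = (1×1.60×10^-19)(0.385)(17.1) / (3.00×10^6) = 3.51×10^-25 kg = 212 u.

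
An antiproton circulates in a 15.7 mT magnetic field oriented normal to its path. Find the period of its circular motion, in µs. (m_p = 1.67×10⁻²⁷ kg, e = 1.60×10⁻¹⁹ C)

T ≈ 4.18 µs

The cyclotron period is independent of speed: T = 2πm/(qB).
T = 2π(1.67×10^-27) / [(1×1.60×10^-19)(0.0157)] = 4.18×10^-6 s.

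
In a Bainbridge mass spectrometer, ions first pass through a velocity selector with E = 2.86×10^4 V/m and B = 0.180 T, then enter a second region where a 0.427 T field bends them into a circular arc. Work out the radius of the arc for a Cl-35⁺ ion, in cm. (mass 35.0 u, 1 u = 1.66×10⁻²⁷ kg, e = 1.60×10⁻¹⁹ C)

The selector passes v = E/B = 2.86×10^4/0.180 = 1.59×10^5 m/s.
In the deflection region, r = mv/(qB₂) = (5.81×10^-26)(1.59×10^5) / [(1×1.60×10^-19)(0.427)] = 0.135 m.

r ≈ 13.5 cm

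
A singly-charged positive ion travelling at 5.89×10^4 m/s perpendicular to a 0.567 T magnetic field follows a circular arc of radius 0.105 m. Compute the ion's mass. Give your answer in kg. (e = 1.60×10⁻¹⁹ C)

qvB = mv²/r ⇒ m = qBr/v.
m = (1×1.60×10^-19)(0.567)(0.105) / (5.89×10^4) = 1.62×10^-25 kg.

m ≈ 1.62×10^-25 kg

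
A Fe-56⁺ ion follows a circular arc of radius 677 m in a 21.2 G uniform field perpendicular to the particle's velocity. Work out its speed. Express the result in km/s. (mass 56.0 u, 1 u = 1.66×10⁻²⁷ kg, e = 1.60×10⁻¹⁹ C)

From qvB = mv²/r, v = qBr/m.
v = (1×1.60×10^-19)(2.12×10^-3)(677) / (9.30×10^-26) = 2.47×10^6 m/s.

v ≈ 2470 km/s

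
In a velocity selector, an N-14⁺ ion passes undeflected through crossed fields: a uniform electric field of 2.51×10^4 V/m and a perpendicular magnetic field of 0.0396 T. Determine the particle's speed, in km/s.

v ≈ 634 km/s

For zero net force, qE = qvB, so v = E/B.
v = (2.51×10^4) / (0.0396) = 6.34×10^5 m/s.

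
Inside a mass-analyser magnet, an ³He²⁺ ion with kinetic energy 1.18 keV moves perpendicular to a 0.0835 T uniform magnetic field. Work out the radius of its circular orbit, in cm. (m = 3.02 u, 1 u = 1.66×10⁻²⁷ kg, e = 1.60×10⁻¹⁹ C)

r ≈ 5.15 cm

Convert the energy: K = 1.18 keV = 1.89×10^-16 J.
v = √(2K/m) = √(2·1.89×10^-16/5.01×10^-27) = 2.74×10^5 m/s.
r = mv/(qB) = (5.01×10^-27)(2.74×10^5) / [(2×1.60×10^-19)(0.0835)] = 0.0515 m.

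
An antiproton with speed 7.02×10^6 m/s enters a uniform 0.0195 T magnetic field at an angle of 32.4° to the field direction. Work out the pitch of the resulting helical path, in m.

The velocity component along B is v∥ = v cos32.4° = 5.93×10^6 m/s.
The cyclotron period T = 2πm/(qB) = 3.36×10^-6 s is set by m, q, B alone.
Pitch = v∥·T = (5.93×10^6)(3.36×10^-6) = 19.9 m.

pitch ≈ 19.9 m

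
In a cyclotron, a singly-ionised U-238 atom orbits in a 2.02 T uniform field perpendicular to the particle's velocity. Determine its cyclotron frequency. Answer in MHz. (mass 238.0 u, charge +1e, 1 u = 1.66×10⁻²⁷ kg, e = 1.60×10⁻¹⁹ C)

f ≈ 0.130 MHz

f = qB/(2πm) = (1×1.60×10^-19)(2.02) / [2π(3.95×10^-25)] = 1.30×10^5 Hz.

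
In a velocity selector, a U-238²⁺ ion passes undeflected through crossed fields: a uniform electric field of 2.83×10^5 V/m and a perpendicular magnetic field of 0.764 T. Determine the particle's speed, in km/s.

v ≈ 370 km/s

For zero net force, qE = qvB, so v = E/B.
v = (2.83×10^5) / (0.764) = 3.70×10^5 m/s.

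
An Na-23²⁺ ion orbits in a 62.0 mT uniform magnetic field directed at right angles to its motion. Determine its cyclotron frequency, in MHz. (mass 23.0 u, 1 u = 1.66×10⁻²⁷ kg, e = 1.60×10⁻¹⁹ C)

f = qB/(2πm) = (2×1.60×10^-19)(0.0620) / [2π(3.82×10^-26)] = 8.27×10^4 Hz.

f ≈ 0.0827 MHz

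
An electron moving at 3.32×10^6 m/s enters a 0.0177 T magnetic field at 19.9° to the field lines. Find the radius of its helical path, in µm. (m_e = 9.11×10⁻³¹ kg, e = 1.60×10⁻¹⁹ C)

Only the perpendicular component v⊥ = v sin19.9° = 1.13×10^6 m/s is bent by the field.
r = m v⊥ /(qB) = (9.11×10^-31)(1.13×10^6) / [(1×1.60×10^-19)(0.0177)] = 3.64×10^-4 m.

r ≈ 364 µm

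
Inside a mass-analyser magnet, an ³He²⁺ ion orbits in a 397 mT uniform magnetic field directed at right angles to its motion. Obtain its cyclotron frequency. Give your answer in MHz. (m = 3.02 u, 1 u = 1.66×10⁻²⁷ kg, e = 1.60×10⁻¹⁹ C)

f = qB/(2πm) = (2×1.60×10^-19)(0.397) / [2π(5.01×10^-27)] = 4.03×10^6 Hz.

f ≈ 4.03 MHz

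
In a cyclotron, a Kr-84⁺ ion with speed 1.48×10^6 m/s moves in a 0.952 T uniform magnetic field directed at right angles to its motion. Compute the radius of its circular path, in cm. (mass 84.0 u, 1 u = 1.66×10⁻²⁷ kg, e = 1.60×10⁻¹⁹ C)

r ≈ 135 cm

The magnetic force provides the centripetal force: qvB = mv²/r, so r = mv/(qB).
r = (1.39×10^-25 kg)(1.48×10^6 m/s) / [(1×1.60×10^-19 C)(0.952 T)] = 1.35 m.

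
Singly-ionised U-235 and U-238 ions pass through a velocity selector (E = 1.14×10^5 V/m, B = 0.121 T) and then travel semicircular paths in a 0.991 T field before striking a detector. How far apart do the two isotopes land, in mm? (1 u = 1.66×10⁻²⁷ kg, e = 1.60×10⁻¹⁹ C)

Both emerge at v = E/B₁ = 9.42×10^5 m/s.
r = mv/(qB₂), so r₁ = 2.3179 m and r₂ = 2.3475 m, giving Δr = 0.0296 m.
After a semicircle each ion lands a diameter 2r from the entry slit, so the separation is 2Δr = 0.0592 m.

Δd ≈ 59.2 mm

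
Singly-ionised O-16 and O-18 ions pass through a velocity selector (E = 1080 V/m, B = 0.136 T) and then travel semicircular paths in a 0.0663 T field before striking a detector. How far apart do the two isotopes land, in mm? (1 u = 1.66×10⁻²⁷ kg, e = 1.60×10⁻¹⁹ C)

Both emerge at v = E/B₁ = 7940 m/s.
r = mv/(qB₂), so r₁ = 0.01988 m and r₂ = 0.02237 m, giving Δr = 2.49×10^-3 m.
After a semicircle each ion lands a diameter 2r from the entry slit, so the separation is 2Δr = 4.97×10^-3 m.

Δd ≈ 4.97 mm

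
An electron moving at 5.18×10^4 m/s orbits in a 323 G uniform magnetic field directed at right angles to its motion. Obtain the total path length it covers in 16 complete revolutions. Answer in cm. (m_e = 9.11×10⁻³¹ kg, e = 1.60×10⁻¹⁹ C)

L ≈ 0.0918 cm

r = mv/(qB) = 9.13×10^-6 m, so one revolution covers 2πr = 5.74×10^-5 m.
In 16 revolutions: L = 16·2πr = 9.18×10^-4 m.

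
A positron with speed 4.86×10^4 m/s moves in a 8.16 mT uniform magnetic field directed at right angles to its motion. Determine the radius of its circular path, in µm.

r ≈ 33.9 µm

The magnetic force provides the centripetal force: qvB = mv²/r, so r = mv/(qB).
r = (9.11×10^-31 kg)(4.86×10^4 m/s) / [(1×1.60×10^-19 C)(8.16×10^-3 T)] = 3.39×10^-5 m.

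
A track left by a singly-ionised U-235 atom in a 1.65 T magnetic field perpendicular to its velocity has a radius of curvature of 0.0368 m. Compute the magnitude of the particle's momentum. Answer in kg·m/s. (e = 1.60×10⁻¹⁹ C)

p ≈ 9.72×10^-21 kg·m/s

Since qvB = mv²/r, the momentum p = mv = qBr.
p = (1×1.60×10^-19)(1.65)(0.0368) = 9.72×10^-21 kg·m/s.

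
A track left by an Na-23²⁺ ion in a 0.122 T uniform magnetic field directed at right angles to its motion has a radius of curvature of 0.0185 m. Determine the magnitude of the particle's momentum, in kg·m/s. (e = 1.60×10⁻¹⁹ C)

p ≈ 7.22×10^-22 kg·m/s

Since qvB = mv²/r, the momentum p = mv = qBr.
p = (2×1.60×10^-19)(0.122)(0.0185) = 7.22×10^-22 kg·m/s.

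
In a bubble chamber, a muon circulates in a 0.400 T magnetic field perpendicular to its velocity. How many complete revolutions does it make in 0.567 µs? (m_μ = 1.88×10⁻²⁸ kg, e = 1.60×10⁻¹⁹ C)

N = 30

T = 2πm/(qB) = 2π(1.88×10^-28) / [(1×1.60×10^-19)(0.400)] = 1.8457×10^-8 s.
N = t/T = 5.67×10^-7 / 1.8457×10^-8 ≈ 30.72, so 30 complete revolutions.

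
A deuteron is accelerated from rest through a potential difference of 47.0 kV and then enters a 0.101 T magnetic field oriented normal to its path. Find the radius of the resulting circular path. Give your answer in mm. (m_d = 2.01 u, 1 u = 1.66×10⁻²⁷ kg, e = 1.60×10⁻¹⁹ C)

The kinetic energy gained is K = qV = (1×1.60×10^-19)(4.70×10^4) = 7.52×10^-15 J.
v = √(2K/m) = 2.12×10^6 m/s.
r = mv/(qB) = (3.34×10^-27)(2.12×10^6) / [(1×1.60×10^-19)(0.101)] = 0.438 m.

r ≈ 438 mm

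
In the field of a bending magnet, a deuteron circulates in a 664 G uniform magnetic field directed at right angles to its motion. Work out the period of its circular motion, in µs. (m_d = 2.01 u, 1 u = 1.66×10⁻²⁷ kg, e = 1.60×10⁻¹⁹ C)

The cyclotron period is independent of speed: T = 2πm/(qB).
T = 2π(3.34×10^-27) / [(1×1.60×10^-19)(0.0664)] = 1.97×10^-6 s.

T ≈ 1.97 µs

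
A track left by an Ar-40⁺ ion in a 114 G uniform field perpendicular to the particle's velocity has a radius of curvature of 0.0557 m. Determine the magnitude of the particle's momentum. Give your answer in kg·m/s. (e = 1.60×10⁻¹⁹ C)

p ≈ 1.02×10^-22 kg·m/s

Since qvB = mv²/r, the momentum p = mv = qBr.
p = (1×1.60×10^-19)(0.0114)(0.0557) = 1.02×10^-22 kg·m/s.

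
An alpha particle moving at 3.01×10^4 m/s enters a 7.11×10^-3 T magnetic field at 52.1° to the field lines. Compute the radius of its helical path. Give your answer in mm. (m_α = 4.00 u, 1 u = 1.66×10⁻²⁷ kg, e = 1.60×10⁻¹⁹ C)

Only the perpendicular component v⊥ = v sin52.1° = 2.38×10^4 m/s is bent by the field.
r = m v⊥ /(qB) = (6.64×10^-27)(2.38×10^4) / [(2×1.60×10^-19)(7.11×10^-3)] = 0.0693 m.

r ≈ 69.3 mm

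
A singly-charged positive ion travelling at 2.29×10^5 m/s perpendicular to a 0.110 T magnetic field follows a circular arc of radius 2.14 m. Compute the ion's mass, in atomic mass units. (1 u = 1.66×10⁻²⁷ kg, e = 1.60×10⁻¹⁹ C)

qvB = mv²/r ⇒ m = qBr/v.
m = (1×1.60×10^-19)(0.110)(2.14) / (2.29×10^5) = 1.64×10^-25 kg = 99.1 u.

m ≈ 99.1 u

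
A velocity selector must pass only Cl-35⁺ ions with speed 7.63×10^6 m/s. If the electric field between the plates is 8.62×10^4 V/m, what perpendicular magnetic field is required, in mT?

qE = qvB ⇒ B = E/v = (8.62×10^4) / (7.63×10^6) = 0.0113 T.

B ≈ 11.3 mT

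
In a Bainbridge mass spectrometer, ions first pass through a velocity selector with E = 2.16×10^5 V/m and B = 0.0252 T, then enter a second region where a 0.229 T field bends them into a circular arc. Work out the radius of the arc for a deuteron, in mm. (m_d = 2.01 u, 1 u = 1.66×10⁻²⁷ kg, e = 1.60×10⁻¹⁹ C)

r ≈ 781 mm

The selector passes v = E/B = 2.16×10^5/0.0252 = 8.57×10^6 m/s.
In the deflection region, r = mv/(qB₂) = (3.34×10^-27)(8.57×10^6) / [(1×1.60×10^-19)(0.229)] = 0.781 m.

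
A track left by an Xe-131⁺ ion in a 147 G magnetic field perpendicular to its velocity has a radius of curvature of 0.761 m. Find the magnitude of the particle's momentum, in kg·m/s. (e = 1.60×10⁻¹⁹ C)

Since qvB = mv²/r, the momentum p = mv = qBr.
p = (1×1.60×10^-19)(0.0147)(0.761) = 1.79×10^-21 kg·m/s.

p ≈ 1.79×10^-21 kg·m/s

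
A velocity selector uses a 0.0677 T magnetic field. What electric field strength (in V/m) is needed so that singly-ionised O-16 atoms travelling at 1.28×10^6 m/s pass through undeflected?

E ≈ 8.67×10^4 V/m

qE = qvB ⇒ E = vB = (1.28×10^6)(0.0677) = 8.67×10^4 V/m.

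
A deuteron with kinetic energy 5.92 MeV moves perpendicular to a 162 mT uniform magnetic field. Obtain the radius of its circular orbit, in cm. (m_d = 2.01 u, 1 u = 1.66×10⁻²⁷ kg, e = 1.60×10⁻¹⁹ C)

Convert the energy: K = 5.92 MeV = 9.47×10^-13 J.
v = √(2K/m) = √(2·9.47×10^-13/3.34×10^-27) = 2.38×10^7 m/s.
r = mv/(qB) = (3.34×10^-27)(2.38×10^7) / [(1×1.60×10^-19)(0.162)] = 3.07 m.

r ≈ 307 cm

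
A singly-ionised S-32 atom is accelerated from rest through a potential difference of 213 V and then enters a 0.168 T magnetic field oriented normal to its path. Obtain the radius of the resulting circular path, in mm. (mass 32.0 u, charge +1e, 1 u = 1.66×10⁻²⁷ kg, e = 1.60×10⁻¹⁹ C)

r ≈ 70.8 mm

The kinetic energy gained is K = qV = (1×1.60×10^-19)(213) = 3.41×10^-17 J.
v = √(2K/m) = 3.58×10^4 m/s.
r = mv/(qB) = (5.31×10^-26)(3.58×10^4) / [(1×1.60×10^-19)(0.168)] = 0.0708 m.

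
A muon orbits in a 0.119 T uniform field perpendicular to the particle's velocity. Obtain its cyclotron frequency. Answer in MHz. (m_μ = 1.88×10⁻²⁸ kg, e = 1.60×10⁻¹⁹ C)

f = qB/(2πm) = (1×1.60×10^-19)(0.119) / [2π(1.88×10^-28)] = 1.61×10^7 Hz.

f ≈ 16.1 MHz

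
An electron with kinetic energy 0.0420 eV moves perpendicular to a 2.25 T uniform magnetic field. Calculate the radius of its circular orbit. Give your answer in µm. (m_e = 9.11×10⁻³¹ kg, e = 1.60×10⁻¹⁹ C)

r ≈ 0.307 µm

Convert the energy: K = 0.0420 eV = 6.72×10^-21 J.
v = √(2K/m) = √(2·6.72×10^-21/9.11×10^-31) = 1.21×10^5 m/s.
r = mv/(qB) = (9.11×10^-31)(1.21×10^5) / [(1×1.60×10^-19)(2.25)] = 3.07×10^-7 m.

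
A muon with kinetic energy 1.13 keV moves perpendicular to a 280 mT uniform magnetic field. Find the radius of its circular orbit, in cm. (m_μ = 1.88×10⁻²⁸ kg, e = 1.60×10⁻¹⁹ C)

r ≈ 0.582 cm

Convert the energy: K = 1.13 keV = 1.81×10^-16 J.
v = √(2K/m) = √(2·1.81×10^-16/1.88×10^-28) = 1.39×10^6 m/s.
r = mv/(qB) = (1.88×10^-28)(1.39×10^6) / [(1×1.60×10^-19)(0.280)] = 5.82×10^-3 m.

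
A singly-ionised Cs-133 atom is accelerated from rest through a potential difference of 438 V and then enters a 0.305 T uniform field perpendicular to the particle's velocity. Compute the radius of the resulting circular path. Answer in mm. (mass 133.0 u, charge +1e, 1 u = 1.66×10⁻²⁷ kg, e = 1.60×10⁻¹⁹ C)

The kinetic energy gained is K = qV = (1×1.60×10^-19)(438) = 7.01×10^-17 J.
v = √(2K/m) = 2.52×10^4 m/s.
r = mv/(qB) = (2.21×10^-25)(2.52×10^4) / [(1×1.60×10^-19)(0.305)] = 0.114 m.

r ≈ 114 mm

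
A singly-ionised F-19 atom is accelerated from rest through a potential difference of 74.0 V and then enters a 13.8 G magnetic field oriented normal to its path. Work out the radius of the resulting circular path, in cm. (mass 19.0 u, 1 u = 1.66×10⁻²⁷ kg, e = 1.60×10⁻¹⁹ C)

r ≈ 391 cm

The kinetic energy gained is K = qV = (1×1.60×10^-19)(74.0) = 1.18×10^-17 J.
v = √(2K/m) = 2.74×10^4 m/s.
r = mv/(qB) = (3.15×10^-26)(2.74×10^4) / [(1×1.60×10^-19)(1.38×10^-3)] = 3.91 m.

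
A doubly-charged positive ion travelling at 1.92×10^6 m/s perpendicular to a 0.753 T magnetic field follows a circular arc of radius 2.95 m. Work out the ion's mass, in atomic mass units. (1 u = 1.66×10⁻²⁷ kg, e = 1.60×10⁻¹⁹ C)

qvB = mv²/r ⇒ m = qBr/v.
m = (2×1.60×10^-19)(0.753)(2.95) / (1.92×10^6) = 3.70×10^-25 kg = 223 u.

m ≈ 223 u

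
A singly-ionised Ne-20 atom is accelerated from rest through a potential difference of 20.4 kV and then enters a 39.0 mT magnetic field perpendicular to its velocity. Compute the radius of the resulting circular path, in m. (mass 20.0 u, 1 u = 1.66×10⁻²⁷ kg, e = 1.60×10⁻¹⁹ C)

The kinetic energy gained is K = qV = (1×1.60×10^-19)(2.04×10^4) = 3.26×10^-15 J.
v = √(2K/m) = 4.43×10^5 m/s.
r = mv/(qB) = (3.32×10^-26)(4.43×10^5) / [(1×1.60×10^-19)(0.0390)] = 2.36 m.

r ≈ 2.36 m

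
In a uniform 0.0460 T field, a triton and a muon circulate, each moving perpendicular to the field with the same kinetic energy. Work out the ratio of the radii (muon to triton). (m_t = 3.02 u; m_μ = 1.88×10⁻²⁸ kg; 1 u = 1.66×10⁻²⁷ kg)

ratio ≈ 0.194

r = √(2mK)/(qB) ⇒ at equal K, r ∝ √m/q.
r_{muon}/r_{triton} = 0.194.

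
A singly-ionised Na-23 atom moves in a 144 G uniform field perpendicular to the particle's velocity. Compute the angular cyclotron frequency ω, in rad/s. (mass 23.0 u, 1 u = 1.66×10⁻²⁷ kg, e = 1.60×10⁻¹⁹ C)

ω ≈ 6.03×10^4 rad/s

ω = qB/m = (1×1.60×10^-19)(0.0144) / (3.82×10^-26) = 6.03×10^4 rad/s.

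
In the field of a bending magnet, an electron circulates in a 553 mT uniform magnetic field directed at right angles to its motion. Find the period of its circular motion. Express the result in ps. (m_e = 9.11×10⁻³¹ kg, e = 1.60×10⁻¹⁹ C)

The cyclotron period is independent of speed: T = 2πm/(qB).
T = 2π(9.11×10^-31) / [(1×1.60×10^-19)(0.553)] = 6.47×10^-11 s.

T ≈ 64.7 ps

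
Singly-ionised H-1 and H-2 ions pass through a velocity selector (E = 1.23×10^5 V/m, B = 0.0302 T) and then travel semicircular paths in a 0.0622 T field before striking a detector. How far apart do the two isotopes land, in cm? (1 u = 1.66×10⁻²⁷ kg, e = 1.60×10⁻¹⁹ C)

Both emerge at v = E/B₁ = 4.07×10^6 m/s.
r = mv/(qB₂), so r₁ = 0.6794 m and r₂ = 1.359 m, giving Δr = 0.679 m.
After a semicircle each ion lands a diameter 2r from the entry slit, so the separation is 2Δr = 1.36 m.

Δd ≈ 136 cm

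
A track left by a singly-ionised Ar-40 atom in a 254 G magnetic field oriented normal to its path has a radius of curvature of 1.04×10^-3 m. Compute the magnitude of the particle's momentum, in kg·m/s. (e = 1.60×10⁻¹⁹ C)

Since qvB = mv²/r, the momentum p = mv = qBr.
p = (1×1.60×10^-19)(0.0254)(1.04×10^-3) = 4.23×10^-24 kg·m/s.

p ≈ 4.23×10^-24 kg·m/s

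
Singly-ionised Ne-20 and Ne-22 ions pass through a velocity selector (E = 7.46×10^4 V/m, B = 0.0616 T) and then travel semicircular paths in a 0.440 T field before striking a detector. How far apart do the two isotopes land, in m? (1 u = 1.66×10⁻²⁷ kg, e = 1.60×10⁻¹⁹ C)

Δd ≈ 0.114 m

Both emerge at v = E/B₁ = 1.21×10^6 m/s.
r = mv/(qB₂), so r₁ = 0.5711 m and r₂ = 0.6282 m, giving Δr = 0.0571 m.
After a semicircle each ion lands a diameter 2r from the entry slit, so the separation is 2Δr = 0.114 m.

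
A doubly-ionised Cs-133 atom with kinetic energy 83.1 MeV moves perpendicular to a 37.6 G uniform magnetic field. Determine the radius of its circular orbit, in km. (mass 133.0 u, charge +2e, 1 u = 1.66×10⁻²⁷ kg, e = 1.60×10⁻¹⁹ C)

r ≈ 2.01 km

Convert the energy: K = 83.1 MeV = 1.33×10^-11 J.
v = √(2K/m) = √(2·1.33×10^-11/2.21×10^-25) = 1.10×10^7 m/s.
r = mv/(qB) = (2.21×10^-25)(1.10×10^7) / [(2×1.60×10^-19)(3.76×10^-3)] = 2010 m.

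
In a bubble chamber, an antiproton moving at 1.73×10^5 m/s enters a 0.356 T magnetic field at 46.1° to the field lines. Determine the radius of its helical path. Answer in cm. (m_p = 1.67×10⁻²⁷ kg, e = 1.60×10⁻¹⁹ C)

r ≈ 0.365 cm

Only the perpendicular component v⊥ = v sin46.1° = 1.25×10^5 m/s is bent by the field.
r = m v⊥ /(qB) = (1.67×10^-27)(1.25×10^5) / [(1×1.60×10^-19)(0.356)] = 3.65×10^-3 m.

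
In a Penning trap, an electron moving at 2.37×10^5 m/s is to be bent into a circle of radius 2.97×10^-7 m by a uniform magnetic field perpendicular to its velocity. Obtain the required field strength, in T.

qvB = mv²/r gives B = mv/(qr).
B = (9.11×10^-31)(2.37×10^5) / [(1×1.60×10^-19)(2.97×10^-7)] = 4.54 T.

B ≈ 4.54 T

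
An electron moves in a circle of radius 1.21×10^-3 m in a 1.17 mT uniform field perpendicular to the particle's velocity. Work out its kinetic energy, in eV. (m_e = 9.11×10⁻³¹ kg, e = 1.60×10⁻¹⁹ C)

v = qBr/m = (1×1.60×10^-19)(1.17×10^-3)(1.21×10^-3) / (9.11×10^-31) = 2.49×10^5 m/s.
K = ½mv² = 0.5·(9.11×10^-31)·(2.49×10^5)² = 2.82×10^-20 J = 0.176 eV.

K ≈ 0.176 eV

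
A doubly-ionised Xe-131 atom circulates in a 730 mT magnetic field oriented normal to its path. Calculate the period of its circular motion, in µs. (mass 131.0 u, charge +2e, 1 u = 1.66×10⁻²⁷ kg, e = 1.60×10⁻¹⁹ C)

The cyclotron period is independent of speed: T = 2πm/(qB).
T = 2π(2.17×10^-25) / [(2×1.60×10^-19)(0.730)] = 5.85×10^-6 s.

T ≈ 5.85 µs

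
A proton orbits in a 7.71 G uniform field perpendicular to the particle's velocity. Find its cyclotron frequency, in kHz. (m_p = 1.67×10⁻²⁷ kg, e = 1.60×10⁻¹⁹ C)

f = qB/(2πm) = (1×1.60×10^-19)(7.71×10^-4) / [2π(1.67×10^-27)] = 1.18×10^4 Hz.

f ≈ 11.8 kHz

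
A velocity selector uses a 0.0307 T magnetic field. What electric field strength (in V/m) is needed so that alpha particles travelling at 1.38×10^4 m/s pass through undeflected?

E ≈ 424 V/m

qE = qvB ⇒ E = vB = (1.38×10^4)(0.0307) = 424 V/m.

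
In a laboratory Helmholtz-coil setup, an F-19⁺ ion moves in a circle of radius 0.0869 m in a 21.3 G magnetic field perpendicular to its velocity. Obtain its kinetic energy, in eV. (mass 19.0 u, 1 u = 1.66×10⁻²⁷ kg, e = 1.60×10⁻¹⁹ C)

K ≈ 0.0869 eV

v = qBr/m = (1×1.60×10^-19)(2.13×10^-3)(0.0869) / (3.15×10^-26) = 939 m/s.
K = ½mv² = 0.5·(3.15×10^-26)·(939)² = 1.39×10^-20 J = 0.0869 eV.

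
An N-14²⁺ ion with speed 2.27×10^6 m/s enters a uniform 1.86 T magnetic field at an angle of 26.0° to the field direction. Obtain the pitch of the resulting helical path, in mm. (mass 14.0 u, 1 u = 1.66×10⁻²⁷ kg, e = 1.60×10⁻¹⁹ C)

pitch ≈ 501 mm

The velocity component along B is v∥ = v cos26.0° = 2.04×10^6 m/s.
The cyclotron period T = 2πm/(qB) = 2.45×10^-7 s is set by m, q, B alone.
Pitch = v∥·T = (2.04×10^6)(2.45×10^-7) = 0.501 m.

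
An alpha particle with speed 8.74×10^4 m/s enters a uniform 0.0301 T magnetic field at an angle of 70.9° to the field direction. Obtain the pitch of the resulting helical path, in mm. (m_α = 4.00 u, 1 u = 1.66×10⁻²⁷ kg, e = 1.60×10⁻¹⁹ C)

pitch ≈ 124 mm

The velocity component along B is v∥ = v cos70.9° = 2.86×10^4 m/s.
The cyclotron period T = 2πm/(qB) = 4.33×10^-6 s is set by m, q, B alone.
Pitch = v∥·T = (2.86×10^4)(4.33×10^-6) = 0.124 m.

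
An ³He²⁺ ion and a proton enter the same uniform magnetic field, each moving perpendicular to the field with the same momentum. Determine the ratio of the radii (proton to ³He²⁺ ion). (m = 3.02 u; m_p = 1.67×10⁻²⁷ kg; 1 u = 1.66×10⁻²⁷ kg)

ratio ≈ 2.00

r = p/(qB) ⇒ at equal p, r ∝ 1/q.
r_{proton}/r_{³He²⁺ ion} = 2.00.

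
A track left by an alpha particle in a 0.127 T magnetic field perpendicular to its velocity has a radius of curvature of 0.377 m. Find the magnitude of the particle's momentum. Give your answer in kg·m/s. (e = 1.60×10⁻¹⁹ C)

p ≈ 1.53×10^-20 kg·m/s

Since qvB = mv²/r, the momentum p = mv = qBr.
p = (2×1.60×10^-19)(0.127)(0.377) = 1.53×10^-20 kg·m/s.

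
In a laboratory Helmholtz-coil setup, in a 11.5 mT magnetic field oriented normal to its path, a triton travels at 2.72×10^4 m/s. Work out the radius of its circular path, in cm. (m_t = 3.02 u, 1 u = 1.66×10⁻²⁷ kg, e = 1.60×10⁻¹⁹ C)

The magnetic force provides the centripetal force: qvB = mv²/r, so r = mv/(qB).
r = (5.01×10^-27 kg)(2.72×10^4 m/s) / [(1×1.60×10^-19 C)(0.0115 T)] = 0.0741 m.

r ≈ 7.41 cm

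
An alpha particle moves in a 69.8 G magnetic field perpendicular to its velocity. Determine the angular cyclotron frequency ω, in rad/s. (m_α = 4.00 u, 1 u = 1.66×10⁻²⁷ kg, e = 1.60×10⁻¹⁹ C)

ω ≈ 3.36×10^5 rad/s

ω = qB/m = (2×1.60×10^-19)(6.98×10^-3) / (6.64×10^-27) = 3.36×10^5 rad/s.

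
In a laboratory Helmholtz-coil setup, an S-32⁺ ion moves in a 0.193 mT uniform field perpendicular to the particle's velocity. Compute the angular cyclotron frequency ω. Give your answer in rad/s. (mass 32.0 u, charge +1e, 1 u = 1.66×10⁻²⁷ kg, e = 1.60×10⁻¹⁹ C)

ω = qB/m = (1×1.60×10^-19)(1.93×10^-4) / (5.31×10^-26) = 581 rad/s.

ω ≈ 581 rad/s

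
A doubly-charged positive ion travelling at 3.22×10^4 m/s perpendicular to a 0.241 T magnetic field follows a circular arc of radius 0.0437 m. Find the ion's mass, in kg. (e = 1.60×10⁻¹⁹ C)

qvB = mv²/r ⇒ m = qBr/v.
m = (2×1.60×10^-19)(0.241)(0.0437) / (3.22×10^4) = 1.05×10^-25 kg.

m ≈ 1.05×10^-25 kg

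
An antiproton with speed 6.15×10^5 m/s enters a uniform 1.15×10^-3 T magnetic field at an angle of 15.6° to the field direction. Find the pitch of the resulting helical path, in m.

pitch ≈ 33.8 m

The velocity component along B is v∥ = v cos15.6° = 5.92×10^5 m/s.
The cyclotron period T = 2πm/(qB) = 5.70×10^-5 s is set by m, q, B alone.
Pitch = v∥·T = (5.92×10^5)(5.70×10^-5) = 33.8 m.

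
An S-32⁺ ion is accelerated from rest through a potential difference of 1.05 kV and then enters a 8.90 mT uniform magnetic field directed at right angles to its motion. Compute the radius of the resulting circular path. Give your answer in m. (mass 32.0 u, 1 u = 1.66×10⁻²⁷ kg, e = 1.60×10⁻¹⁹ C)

r ≈ 2.97 m

The kinetic energy gained is K = qV = (1×1.60×10^-19)(1050) = 1.68×10^-16 J.
v = √(2K/m) = 7.95×10^4 m/s.
r = mv/(qB) = (5.31×10^-26)(7.95×10^4) / [(1×1.60×10^-19)(8.90×10^-3)] = 2.97 m.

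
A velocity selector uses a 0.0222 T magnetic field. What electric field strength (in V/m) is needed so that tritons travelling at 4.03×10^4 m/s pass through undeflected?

qE = qvB ⇒ E = vB = (4.03×10^4)(0.0222) = 895 V/m.

E ≈ 895 V/m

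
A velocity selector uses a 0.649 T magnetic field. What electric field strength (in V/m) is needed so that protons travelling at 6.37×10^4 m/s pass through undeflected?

E ≈ 4.13×10^4 V/m

qE = qvB ⇒ E = vB = (6.37×10^4)(0.649) = 4.13×10^4 V/m.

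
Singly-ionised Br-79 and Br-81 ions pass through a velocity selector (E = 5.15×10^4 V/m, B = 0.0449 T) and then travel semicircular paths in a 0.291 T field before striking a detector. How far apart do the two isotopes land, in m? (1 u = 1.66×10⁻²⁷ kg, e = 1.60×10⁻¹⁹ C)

Both emerge at v = E/B₁ = 1.15×10^6 m/s.
r = mv/(qB₂), so r₁ = 3.2306 m and r₂ = 3.3124 m, giving Δr = 0.0818 m.
After a semicircle each ion lands a diameter 2r from the entry slit, so the separation is 2Δr = 0.164 m.

Δd ≈ 0.164 m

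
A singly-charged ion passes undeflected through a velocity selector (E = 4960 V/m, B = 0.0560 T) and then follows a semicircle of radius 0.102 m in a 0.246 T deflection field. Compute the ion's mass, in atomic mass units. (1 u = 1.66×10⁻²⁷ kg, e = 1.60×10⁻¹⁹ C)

m ≈ 27.3 u

v = E/B₁ = 8.86×10^4 m/s.
From r = mv/(qB₂), m = qB₂r/v = (1×1.60×10^-19)(0.246)(0.102) / (8.86×10^4) = 4.53×10^-26 kg.
In atomic mass units: m = 4.53×10^-26 / 1.66×10^-27 = 27.3 u.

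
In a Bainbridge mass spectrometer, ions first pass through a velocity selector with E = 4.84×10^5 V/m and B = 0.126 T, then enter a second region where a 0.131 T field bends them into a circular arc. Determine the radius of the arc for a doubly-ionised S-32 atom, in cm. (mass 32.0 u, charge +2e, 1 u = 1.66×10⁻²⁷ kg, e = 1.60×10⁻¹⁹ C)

r ≈ 487 cm

The selector passes v = E/B = 4.84×10^5/0.126 = 3.84×10^6 m/s.
In the deflection region, r = mv/(qB₂) = (5.31×10^-26)(3.84×10^6) / [(2×1.60×10^-19)(0.131)] = 4.87 m.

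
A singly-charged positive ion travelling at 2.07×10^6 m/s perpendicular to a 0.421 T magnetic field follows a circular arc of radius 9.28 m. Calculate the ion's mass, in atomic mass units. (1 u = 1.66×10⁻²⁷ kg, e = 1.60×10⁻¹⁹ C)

m ≈ 182 u

qvB = mv²/r ⇒ m = qBr/v.
m = (1×1.60×10^-19)(0.421)(9.28) / (2.07×10^6) = 3.02×10^-25 kg = 182 u.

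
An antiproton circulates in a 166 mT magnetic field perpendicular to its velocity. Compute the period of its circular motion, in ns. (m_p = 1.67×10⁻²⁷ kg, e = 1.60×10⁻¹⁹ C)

The cyclotron period is independent of speed: T = 2πm/(qB).
T = 2π(1.67×10^-27) / [(1×1.60×10^-19)(0.166)] = 3.95×10^-7 s.

T ≈ 395 ns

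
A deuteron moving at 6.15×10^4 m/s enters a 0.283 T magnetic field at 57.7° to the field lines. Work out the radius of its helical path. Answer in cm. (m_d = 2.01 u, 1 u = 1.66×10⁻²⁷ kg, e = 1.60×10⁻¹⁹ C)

Only the perpendicular component v⊥ = v sin57.7° = 5.20×10^4 m/s is bent by the field.
r = m v⊥ /(qB) = (3.34×10^-27)(5.20×10^4) / [(1×1.60×10^-19)(0.283)] = 3.83×10^-3 m.

r ≈ 0.383 cm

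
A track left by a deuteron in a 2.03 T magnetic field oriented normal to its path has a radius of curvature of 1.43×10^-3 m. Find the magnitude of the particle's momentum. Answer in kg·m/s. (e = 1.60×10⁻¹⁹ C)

Since qvB = mv²/r, the momentum p = mv = qBr.
p = (1×1.60×10^-19)(2.03)(1.43×10^-3) = 4.64×10^-22 kg·m/s.

p ≈ 4.64×10^-22 kg·m/s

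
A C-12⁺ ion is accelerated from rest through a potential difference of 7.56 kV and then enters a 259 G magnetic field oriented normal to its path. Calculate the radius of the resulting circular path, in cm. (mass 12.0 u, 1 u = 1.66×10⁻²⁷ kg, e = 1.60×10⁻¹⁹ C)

r ≈ 168 cm

The kinetic energy gained is K = qV = (1×1.60×10^-19)(7560) = 1.21×10^-15 J.
v = √(2K/m) = 3.48×10^5 m/s.
r = mv/(qB) = (1.99×10^-26)(3.48×10^5) / [(1×1.60×10^-19)(0.0259)] = 1.68 m.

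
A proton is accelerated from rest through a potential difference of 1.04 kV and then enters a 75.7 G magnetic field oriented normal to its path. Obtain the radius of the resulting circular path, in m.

r ≈ 0.616 m

The kinetic energy gained is K = qV = (1×1.60×10^-19)(1040) = 1.66×10^-16 J.
v = √(2K/m) = 4.46×10^5 m/s.
r = mv/(qB) = (1.67×10^-27)(4.46×10^5) / [(1×1.60×10^-19)(7.57×10^-3)] = 0.616 m.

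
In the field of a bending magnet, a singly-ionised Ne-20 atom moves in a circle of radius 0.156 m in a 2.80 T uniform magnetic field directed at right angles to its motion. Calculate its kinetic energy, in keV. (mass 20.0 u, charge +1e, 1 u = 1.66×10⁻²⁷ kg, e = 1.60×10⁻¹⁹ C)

K ≈ 460 keV

v = qBr/m = (1×1.60×10^-19)(2.80)(0.156) / (3.32×10^-26) = 2.11×10^6 m/s.
K = ½mv² = 0.5·(3.32×10^-26)·(2.11×10^6)² = 7.36×10^-14 J = 460 keV.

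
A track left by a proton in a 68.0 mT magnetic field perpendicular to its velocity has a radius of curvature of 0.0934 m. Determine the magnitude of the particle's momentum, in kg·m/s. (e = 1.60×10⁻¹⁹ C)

Since qvB = mv²/r, the momentum p = mv = qBr.
p = (1×1.60×10^-19)(0.0680)(0.0934) = 1.02×10^-21 kg·m/s.

p ≈ 1.02×10^-21 kg·m/s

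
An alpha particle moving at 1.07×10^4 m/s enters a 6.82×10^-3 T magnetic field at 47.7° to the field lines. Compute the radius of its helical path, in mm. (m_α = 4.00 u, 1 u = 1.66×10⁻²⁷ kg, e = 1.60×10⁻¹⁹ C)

Only the perpendicular component v⊥ = v sin47.7° = 7910 m/s is bent by the field.
r = m v⊥ /(qB) = (6.64×10^-27)(7910) / [(2×1.60×10^-19)(6.82×10^-3)] = 0.0241 m.

r ≈ 24.1 mm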